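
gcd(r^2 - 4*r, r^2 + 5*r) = r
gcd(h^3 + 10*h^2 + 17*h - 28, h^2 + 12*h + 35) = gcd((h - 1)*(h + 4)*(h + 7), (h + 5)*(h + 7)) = h + 7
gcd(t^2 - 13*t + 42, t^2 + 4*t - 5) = 1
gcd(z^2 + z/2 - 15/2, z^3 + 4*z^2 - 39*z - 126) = z + 3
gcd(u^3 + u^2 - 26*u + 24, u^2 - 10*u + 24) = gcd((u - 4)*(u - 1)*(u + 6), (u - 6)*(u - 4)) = u - 4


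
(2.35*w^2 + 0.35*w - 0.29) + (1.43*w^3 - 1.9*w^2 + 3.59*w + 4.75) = 1.43*w^3 + 0.45*w^2 + 3.94*w + 4.46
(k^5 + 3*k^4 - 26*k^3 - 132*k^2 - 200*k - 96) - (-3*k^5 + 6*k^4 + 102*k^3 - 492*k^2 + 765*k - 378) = 4*k^5 - 3*k^4 - 128*k^3 + 360*k^2 - 965*k + 282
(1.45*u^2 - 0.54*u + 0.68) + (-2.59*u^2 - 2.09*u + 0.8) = -1.14*u^2 - 2.63*u + 1.48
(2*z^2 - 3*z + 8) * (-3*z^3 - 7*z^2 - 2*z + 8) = -6*z^5 - 5*z^4 - 7*z^3 - 34*z^2 - 40*z + 64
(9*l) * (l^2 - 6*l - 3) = 9*l^3 - 54*l^2 - 27*l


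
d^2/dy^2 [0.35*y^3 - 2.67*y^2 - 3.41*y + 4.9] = 2.1*y - 5.34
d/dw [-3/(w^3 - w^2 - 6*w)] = 3*(3*w^2 - 2*w - 6)/(w^2*(-w^2 + w + 6)^2)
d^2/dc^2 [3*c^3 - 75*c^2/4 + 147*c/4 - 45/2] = 18*c - 75/2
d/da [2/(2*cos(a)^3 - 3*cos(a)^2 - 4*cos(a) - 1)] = 4*(3*cos(a)^2 - 3*cos(a) - 2)*sin(a)/((sin(a)^2 + 2*cos(a))^2*(2*cos(a) + 1)^2)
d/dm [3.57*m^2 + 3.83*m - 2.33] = 7.14*m + 3.83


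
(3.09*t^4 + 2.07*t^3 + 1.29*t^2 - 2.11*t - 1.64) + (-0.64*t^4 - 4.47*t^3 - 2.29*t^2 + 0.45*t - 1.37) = 2.45*t^4 - 2.4*t^3 - 1.0*t^2 - 1.66*t - 3.01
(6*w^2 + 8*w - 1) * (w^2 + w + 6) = 6*w^4 + 14*w^3 + 43*w^2 + 47*w - 6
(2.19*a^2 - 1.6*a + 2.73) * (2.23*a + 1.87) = 4.8837*a^3 + 0.5273*a^2 + 3.0959*a + 5.1051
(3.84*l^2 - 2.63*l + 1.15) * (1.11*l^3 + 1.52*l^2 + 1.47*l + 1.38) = 4.2624*l^5 + 2.9175*l^4 + 2.9237*l^3 + 3.1811*l^2 - 1.9389*l + 1.587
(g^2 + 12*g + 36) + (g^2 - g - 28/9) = 2*g^2 + 11*g + 296/9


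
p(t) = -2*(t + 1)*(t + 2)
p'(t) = -4*t - 6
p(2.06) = -24.85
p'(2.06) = -14.24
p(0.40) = -6.72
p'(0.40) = -7.60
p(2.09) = -25.28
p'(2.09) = -14.36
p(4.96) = -82.96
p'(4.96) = -25.84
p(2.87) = -37.69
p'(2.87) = -17.48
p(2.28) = -28.08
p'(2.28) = -15.12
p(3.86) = -56.96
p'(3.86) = -21.44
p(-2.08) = -0.17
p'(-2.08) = 2.32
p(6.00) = -112.00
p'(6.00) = -30.00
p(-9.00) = -112.00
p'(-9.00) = 30.00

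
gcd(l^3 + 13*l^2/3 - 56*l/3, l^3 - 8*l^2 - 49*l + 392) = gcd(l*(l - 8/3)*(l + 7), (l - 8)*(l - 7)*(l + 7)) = l + 7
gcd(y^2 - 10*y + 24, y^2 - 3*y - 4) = y - 4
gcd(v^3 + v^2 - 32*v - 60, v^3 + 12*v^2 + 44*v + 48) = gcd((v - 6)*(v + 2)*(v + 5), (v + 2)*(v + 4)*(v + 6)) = v + 2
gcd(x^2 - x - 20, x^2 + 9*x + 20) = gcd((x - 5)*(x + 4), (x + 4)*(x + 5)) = x + 4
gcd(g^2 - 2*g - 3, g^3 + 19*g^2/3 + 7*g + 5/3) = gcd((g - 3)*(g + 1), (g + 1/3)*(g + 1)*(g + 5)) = g + 1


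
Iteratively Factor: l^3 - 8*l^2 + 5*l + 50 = (l - 5)*(l^2 - 3*l - 10) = (l - 5)*(l + 2)*(l - 5)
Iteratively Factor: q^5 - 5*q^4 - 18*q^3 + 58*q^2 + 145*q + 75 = (q + 1)*(q^4 - 6*q^3 - 12*q^2 + 70*q + 75) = (q - 5)*(q + 1)*(q^3 - q^2 - 17*q - 15) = (q - 5)^2*(q + 1)*(q^2 + 4*q + 3) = (q - 5)^2*(q + 1)^2*(q + 3)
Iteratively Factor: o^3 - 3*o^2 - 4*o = (o)*(o^2 - 3*o - 4) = o*(o + 1)*(o - 4)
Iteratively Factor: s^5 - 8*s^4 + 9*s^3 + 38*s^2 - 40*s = (s + 2)*(s^4 - 10*s^3 + 29*s^2 - 20*s) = (s - 1)*(s + 2)*(s^3 - 9*s^2 + 20*s) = (s - 5)*(s - 1)*(s + 2)*(s^2 - 4*s) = (s - 5)*(s - 4)*(s - 1)*(s + 2)*(s)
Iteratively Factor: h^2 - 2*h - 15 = (h - 5)*(h + 3)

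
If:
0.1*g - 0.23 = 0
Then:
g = 2.30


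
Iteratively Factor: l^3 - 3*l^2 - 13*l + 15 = (l - 5)*(l^2 + 2*l - 3) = (l - 5)*(l + 3)*(l - 1)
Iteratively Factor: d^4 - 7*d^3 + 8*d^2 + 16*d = (d - 4)*(d^3 - 3*d^2 - 4*d) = (d - 4)*(d + 1)*(d^2 - 4*d) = (d - 4)^2*(d + 1)*(d)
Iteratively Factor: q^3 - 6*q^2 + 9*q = (q - 3)*(q^2 - 3*q) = q*(q - 3)*(q - 3)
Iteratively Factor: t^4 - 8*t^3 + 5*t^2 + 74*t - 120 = (t - 4)*(t^3 - 4*t^2 - 11*t + 30) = (t - 4)*(t + 3)*(t^2 - 7*t + 10) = (t - 5)*(t - 4)*(t + 3)*(t - 2)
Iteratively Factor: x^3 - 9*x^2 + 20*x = (x - 4)*(x^2 - 5*x) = (x - 5)*(x - 4)*(x)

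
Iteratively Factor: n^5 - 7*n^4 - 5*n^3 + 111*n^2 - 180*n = (n)*(n^4 - 7*n^3 - 5*n^2 + 111*n - 180) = n*(n - 3)*(n^3 - 4*n^2 - 17*n + 60) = n*(n - 3)*(n + 4)*(n^2 - 8*n + 15) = n*(n - 3)^2*(n + 4)*(n - 5)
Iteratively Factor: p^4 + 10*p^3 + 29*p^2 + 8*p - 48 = (p + 4)*(p^3 + 6*p^2 + 5*p - 12) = (p + 4)^2*(p^2 + 2*p - 3) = (p - 1)*(p + 4)^2*(p + 3)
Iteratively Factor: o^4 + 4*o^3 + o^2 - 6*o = (o + 3)*(o^3 + o^2 - 2*o) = (o - 1)*(o + 3)*(o^2 + 2*o) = o*(o - 1)*(o + 3)*(o + 2)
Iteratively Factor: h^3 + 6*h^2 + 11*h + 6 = (h + 1)*(h^2 + 5*h + 6) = (h + 1)*(h + 2)*(h + 3)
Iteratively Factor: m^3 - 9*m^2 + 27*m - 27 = (m - 3)*(m^2 - 6*m + 9) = (m - 3)^2*(m - 3)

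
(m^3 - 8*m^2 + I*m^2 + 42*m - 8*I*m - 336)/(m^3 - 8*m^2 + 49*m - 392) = (m - 6*I)/(m - 7*I)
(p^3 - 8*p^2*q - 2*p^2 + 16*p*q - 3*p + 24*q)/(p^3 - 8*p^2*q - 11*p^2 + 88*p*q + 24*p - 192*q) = (p + 1)/(p - 8)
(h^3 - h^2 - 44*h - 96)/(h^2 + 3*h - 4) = (h^2 - 5*h - 24)/(h - 1)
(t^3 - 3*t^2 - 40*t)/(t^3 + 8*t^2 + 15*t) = (t - 8)/(t + 3)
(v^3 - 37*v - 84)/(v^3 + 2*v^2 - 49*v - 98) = (v^2 + 7*v + 12)/(v^2 + 9*v + 14)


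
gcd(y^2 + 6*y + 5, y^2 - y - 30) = y + 5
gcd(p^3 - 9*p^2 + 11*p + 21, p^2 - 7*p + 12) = p - 3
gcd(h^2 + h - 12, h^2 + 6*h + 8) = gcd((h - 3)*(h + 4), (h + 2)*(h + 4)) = h + 4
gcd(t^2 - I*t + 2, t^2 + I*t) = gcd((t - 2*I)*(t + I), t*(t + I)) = t + I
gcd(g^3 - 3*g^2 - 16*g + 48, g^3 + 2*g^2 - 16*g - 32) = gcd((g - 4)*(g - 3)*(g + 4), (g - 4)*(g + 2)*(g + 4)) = g^2 - 16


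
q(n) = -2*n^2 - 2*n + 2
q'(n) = -4*n - 2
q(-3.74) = -18.50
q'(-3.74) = 12.96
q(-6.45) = -68.30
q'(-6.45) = 23.80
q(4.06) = -39.09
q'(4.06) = -18.24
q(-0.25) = 2.38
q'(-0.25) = -1.00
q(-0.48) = 2.50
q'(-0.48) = -0.08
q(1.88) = -8.83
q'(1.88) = -9.52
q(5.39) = -66.88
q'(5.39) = -23.56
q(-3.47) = -15.14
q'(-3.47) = 11.88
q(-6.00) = -58.00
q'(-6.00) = 22.00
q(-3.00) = -10.00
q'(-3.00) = 10.00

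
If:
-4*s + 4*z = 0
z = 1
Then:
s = 1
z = 1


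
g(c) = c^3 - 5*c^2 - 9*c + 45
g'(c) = 3*c^2 - 10*c - 9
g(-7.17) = -516.12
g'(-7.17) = 216.93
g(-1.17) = 47.08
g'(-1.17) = 6.81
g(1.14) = 29.72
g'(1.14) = -16.50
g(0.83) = 34.66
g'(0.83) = -15.23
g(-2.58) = 17.76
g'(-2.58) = 36.77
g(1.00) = 32.00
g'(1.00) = -16.00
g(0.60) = 38.02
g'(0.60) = -13.92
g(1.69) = 20.34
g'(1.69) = -17.33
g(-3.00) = 0.00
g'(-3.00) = 48.00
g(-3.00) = 0.00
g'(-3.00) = 48.00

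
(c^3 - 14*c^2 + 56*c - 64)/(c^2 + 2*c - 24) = (c^2 - 10*c + 16)/(c + 6)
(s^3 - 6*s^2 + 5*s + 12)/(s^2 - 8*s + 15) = (s^2 - 3*s - 4)/(s - 5)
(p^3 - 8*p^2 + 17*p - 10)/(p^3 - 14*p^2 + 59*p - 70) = (p - 1)/(p - 7)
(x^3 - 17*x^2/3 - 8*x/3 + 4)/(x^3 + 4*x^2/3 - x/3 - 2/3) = (x - 6)/(x + 1)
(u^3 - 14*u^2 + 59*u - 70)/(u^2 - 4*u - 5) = (u^2 - 9*u + 14)/(u + 1)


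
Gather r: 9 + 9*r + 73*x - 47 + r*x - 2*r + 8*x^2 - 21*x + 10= r*(x + 7) + 8*x^2 + 52*x - 28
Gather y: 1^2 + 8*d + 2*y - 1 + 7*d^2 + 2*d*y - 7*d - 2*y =7*d^2 + 2*d*y + d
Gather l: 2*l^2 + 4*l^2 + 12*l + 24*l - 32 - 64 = 6*l^2 + 36*l - 96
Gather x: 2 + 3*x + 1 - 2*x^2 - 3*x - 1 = 2 - 2*x^2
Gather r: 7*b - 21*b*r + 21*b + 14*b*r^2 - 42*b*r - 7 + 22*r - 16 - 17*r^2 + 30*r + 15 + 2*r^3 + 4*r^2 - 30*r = 28*b + 2*r^3 + r^2*(14*b - 13) + r*(22 - 63*b) - 8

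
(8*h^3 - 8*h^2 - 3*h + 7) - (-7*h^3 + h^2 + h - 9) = 15*h^3 - 9*h^2 - 4*h + 16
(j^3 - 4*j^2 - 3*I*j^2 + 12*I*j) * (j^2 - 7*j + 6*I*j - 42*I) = j^5 - 11*j^4 + 3*I*j^4 + 46*j^3 - 33*I*j^3 - 198*j^2 + 84*I*j^2 + 504*j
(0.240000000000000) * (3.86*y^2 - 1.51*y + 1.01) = 0.9264*y^2 - 0.3624*y + 0.2424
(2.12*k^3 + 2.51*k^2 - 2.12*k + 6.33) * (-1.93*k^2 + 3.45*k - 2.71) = -4.0916*k^5 + 2.4697*k^4 + 7.0059*k^3 - 26.333*k^2 + 27.5837*k - 17.1543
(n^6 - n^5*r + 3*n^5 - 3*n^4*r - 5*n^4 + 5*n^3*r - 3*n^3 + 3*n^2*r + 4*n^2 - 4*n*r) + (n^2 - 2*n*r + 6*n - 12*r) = n^6 - n^5*r + 3*n^5 - 3*n^4*r - 5*n^4 + 5*n^3*r - 3*n^3 + 3*n^2*r + 5*n^2 - 6*n*r + 6*n - 12*r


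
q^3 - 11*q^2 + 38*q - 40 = (q - 5)*(q - 4)*(q - 2)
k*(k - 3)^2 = k^3 - 6*k^2 + 9*k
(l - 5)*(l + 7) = l^2 + 2*l - 35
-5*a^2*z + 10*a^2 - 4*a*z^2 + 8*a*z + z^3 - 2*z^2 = (-5*a + z)*(a + z)*(z - 2)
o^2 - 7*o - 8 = (o - 8)*(o + 1)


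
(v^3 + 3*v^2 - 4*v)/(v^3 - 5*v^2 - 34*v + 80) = v*(v^2 + 3*v - 4)/(v^3 - 5*v^2 - 34*v + 80)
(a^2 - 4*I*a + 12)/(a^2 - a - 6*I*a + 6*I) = (a + 2*I)/(a - 1)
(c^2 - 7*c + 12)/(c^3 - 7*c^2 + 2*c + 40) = (c - 3)/(c^2 - 3*c - 10)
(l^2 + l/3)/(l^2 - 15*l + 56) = l*(3*l + 1)/(3*(l^2 - 15*l + 56))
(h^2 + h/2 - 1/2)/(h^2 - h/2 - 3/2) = (2*h - 1)/(2*h - 3)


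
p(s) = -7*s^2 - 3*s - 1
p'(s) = -14*s - 3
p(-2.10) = -25.57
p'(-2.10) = 26.40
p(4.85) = -180.21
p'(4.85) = -70.90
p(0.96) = -10.33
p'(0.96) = -16.44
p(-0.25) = -0.69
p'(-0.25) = 0.50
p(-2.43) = -35.04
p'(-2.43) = 31.02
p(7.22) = -387.56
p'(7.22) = -104.08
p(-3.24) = -64.76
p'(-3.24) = 42.36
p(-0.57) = -1.56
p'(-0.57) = 4.98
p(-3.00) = -55.00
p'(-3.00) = 39.00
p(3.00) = -73.00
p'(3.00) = -45.00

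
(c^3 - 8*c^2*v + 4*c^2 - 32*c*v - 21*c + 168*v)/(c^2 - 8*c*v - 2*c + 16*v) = (c^2 + 4*c - 21)/(c - 2)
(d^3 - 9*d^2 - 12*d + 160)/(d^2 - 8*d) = d - 1 - 20/d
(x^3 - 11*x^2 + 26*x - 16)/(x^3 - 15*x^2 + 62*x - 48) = (x - 2)/(x - 6)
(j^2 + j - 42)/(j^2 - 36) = (j + 7)/(j + 6)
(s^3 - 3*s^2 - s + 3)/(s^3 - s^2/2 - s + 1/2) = 2*(s - 3)/(2*s - 1)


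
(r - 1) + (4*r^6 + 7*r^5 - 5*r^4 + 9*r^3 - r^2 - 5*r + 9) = 4*r^6 + 7*r^5 - 5*r^4 + 9*r^3 - r^2 - 4*r + 8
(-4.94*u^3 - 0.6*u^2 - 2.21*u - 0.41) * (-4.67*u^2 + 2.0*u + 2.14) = 23.0698*u^5 - 7.078*u^4 - 1.4509*u^3 - 3.7893*u^2 - 5.5494*u - 0.8774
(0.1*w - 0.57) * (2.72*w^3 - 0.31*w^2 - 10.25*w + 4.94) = 0.272*w^4 - 1.5814*w^3 - 0.8483*w^2 + 6.3365*w - 2.8158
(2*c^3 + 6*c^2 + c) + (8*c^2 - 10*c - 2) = 2*c^3 + 14*c^2 - 9*c - 2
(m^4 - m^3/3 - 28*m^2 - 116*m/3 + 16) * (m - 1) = m^5 - 4*m^4/3 - 83*m^3/3 - 32*m^2/3 + 164*m/3 - 16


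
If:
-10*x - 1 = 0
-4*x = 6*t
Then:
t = 1/15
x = -1/10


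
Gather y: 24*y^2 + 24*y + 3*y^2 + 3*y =27*y^2 + 27*y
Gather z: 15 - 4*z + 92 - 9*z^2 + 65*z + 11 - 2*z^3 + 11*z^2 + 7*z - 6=-2*z^3 + 2*z^2 + 68*z + 112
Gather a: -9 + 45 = 36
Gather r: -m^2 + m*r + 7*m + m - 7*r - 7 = -m^2 + 8*m + r*(m - 7) - 7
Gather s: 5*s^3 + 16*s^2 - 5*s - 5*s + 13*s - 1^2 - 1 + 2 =5*s^3 + 16*s^2 + 3*s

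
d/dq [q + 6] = 1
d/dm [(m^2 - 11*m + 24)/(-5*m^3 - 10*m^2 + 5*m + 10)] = (m^4 - 22*m^3 + 51*m^2 + 100*m - 46)/(5*(m^6 + 4*m^5 + 2*m^4 - 8*m^3 - 7*m^2 + 4*m + 4))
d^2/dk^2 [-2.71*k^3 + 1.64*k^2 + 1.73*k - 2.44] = 3.28 - 16.26*k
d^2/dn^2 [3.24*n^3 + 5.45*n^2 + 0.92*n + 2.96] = 19.44*n + 10.9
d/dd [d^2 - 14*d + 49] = 2*d - 14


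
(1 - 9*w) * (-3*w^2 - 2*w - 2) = 27*w^3 + 15*w^2 + 16*w - 2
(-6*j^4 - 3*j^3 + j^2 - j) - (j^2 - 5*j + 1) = -6*j^4 - 3*j^3 + 4*j - 1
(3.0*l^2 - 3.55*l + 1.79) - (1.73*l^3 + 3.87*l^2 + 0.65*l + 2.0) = -1.73*l^3 - 0.87*l^2 - 4.2*l - 0.21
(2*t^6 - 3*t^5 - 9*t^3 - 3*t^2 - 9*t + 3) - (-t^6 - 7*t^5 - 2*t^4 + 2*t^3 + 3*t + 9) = 3*t^6 + 4*t^5 + 2*t^4 - 11*t^3 - 3*t^2 - 12*t - 6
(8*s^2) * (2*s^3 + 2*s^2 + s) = 16*s^5 + 16*s^4 + 8*s^3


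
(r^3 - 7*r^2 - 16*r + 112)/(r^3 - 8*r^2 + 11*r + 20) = (r^2 - 3*r - 28)/(r^2 - 4*r - 5)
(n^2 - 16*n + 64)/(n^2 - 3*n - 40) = (n - 8)/(n + 5)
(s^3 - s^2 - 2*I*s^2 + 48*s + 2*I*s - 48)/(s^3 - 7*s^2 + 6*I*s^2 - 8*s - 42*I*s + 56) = (s^3 - s^2*(1 + 2*I) + 2*s*(24 + I) - 48)/(s^3 + s^2*(-7 + 6*I) - 2*s*(4 + 21*I) + 56)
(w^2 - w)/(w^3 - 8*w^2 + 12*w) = (w - 1)/(w^2 - 8*w + 12)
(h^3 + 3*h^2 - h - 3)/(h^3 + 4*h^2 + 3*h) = (h - 1)/h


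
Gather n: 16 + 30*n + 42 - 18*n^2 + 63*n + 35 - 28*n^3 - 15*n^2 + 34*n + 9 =-28*n^3 - 33*n^2 + 127*n + 102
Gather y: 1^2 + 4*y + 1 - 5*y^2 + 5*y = -5*y^2 + 9*y + 2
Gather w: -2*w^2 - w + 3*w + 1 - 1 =-2*w^2 + 2*w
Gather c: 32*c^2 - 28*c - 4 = 32*c^2 - 28*c - 4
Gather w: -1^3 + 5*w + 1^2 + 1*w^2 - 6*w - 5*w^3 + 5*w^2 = -5*w^3 + 6*w^2 - w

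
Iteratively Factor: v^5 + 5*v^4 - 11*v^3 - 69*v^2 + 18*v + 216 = (v + 4)*(v^4 + v^3 - 15*v^2 - 9*v + 54) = (v + 3)*(v + 4)*(v^3 - 2*v^2 - 9*v + 18) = (v - 3)*(v + 3)*(v + 4)*(v^2 + v - 6) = (v - 3)*(v - 2)*(v + 3)*(v + 4)*(v + 3)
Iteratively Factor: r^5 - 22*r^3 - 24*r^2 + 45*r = (r - 1)*(r^4 + r^3 - 21*r^2 - 45*r) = (r - 1)*(r + 3)*(r^3 - 2*r^2 - 15*r) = (r - 1)*(r + 3)^2*(r^2 - 5*r) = (r - 5)*(r - 1)*(r + 3)^2*(r)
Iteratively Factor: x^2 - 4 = (x - 2)*(x + 2)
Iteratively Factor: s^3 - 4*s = (s)*(s^2 - 4) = s*(s - 2)*(s + 2)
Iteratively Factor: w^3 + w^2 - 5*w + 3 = (w + 3)*(w^2 - 2*w + 1) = (w - 1)*(w + 3)*(w - 1)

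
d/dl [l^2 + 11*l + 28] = 2*l + 11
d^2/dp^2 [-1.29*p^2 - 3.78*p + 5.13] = -2.58000000000000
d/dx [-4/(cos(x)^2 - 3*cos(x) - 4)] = 4*(3 - 2*cos(x))*sin(x)/(sin(x)^2 + 3*cos(x) + 3)^2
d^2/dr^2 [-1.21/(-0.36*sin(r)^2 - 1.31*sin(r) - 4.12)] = (-0.627264*sin(r)^4 - 1.711908*sin(r)^3 + 6.043103*sin(r)^2 + 9.954428*sin(r) + 0.563618)/(0.36*sin(r)^2 + 1.31*sin(r) + 4.12)^3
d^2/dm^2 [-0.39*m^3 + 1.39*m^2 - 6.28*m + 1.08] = 2.78 - 2.34*m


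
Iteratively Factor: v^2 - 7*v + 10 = (v - 2)*(v - 5)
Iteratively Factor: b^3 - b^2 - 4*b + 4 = (b - 2)*(b^2 + b - 2) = (b - 2)*(b - 1)*(b + 2)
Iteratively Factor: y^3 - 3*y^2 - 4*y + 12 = (y + 2)*(y^2 - 5*y + 6) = (y - 3)*(y + 2)*(y - 2)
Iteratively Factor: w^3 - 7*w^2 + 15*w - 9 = (w - 3)*(w^2 - 4*w + 3) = (w - 3)^2*(w - 1)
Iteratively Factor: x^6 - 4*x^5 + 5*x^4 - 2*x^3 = (x)*(x^5 - 4*x^4 + 5*x^3 - 2*x^2) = x*(x - 1)*(x^4 - 3*x^3 + 2*x^2) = x^2*(x - 1)*(x^3 - 3*x^2 + 2*x) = x^2*(x - 2)*(x - 1)*(x^2 - x) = x^2*(x - 2)*(x - 1)^2*(x)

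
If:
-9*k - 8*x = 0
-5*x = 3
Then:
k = 8/15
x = -3/5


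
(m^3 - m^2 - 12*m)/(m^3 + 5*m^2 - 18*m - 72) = m/(m + 6)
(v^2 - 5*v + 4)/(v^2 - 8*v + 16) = (v - 1)/(v - 4)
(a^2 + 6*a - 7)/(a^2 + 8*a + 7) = (a - 1)/(a + 1)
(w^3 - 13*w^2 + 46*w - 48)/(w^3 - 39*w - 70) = (-w^3 + 13*w^2 - 46*w + 48)/(-w^3 + 39*w + 70)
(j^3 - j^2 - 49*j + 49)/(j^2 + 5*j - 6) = (j^2 - 49)/(j + 6)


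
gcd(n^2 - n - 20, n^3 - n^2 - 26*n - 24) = n + 4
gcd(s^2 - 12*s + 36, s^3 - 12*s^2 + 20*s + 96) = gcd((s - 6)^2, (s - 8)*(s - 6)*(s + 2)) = s - 6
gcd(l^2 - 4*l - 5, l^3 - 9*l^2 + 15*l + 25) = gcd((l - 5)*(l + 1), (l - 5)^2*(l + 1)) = l^2 - 4*l - 5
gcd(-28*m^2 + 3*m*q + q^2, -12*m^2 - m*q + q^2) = -4*m + q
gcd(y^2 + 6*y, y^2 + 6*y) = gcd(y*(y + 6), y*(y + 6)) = y^2 + 6*y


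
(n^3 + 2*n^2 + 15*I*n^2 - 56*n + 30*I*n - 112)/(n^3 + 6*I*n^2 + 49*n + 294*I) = (n^2 + n*(2 + 8*I) + 16*I)/(n^2 - I*n + 42)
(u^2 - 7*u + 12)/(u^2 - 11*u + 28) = (u - 3)/(u - 7)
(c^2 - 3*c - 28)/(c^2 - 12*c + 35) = (c + 4)/(c - 5)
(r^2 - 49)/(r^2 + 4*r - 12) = (r^2 - 49)/(r^2 + 4*r - 12)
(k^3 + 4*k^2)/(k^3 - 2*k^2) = (k + 4)/(k - 2)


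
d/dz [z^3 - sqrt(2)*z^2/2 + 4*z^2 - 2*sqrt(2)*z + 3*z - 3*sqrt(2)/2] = 3*z^2 - sqrt(2)*z + 8*z - 2*sqrt(2) + 3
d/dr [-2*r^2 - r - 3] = -4*r - 1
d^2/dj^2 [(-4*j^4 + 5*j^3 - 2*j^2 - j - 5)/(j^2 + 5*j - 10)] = 2*(-4*j^6 - 60*j^5 - 180*j^4 + 1784*j^3 - 3225*j^2 + 1395*j - 425)/(j^6 + 15*j^5 + 45*j^4 - 175*j^3 - 450*j^2 + 1500*j - 1000)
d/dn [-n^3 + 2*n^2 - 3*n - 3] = -3*n^2 + 4*n - 3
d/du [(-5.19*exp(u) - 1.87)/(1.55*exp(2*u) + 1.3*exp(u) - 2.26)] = (8.0445*exp(2*u) + 5.797*exp(u) + 14.1604)*exp(u)/(2.4025*exp(4*u) + 4.03*exp(3*u) - 5.316*exp(2*u) - 5.876*exp(u) + 5.1076)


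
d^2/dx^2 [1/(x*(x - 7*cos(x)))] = (-7*x^2*(x - 7*cos(x))*cos(x) + 2*x^2*(7*sin(x) + 1)^2 + 2*x*(x - 7*cos(x))*(7*sin(x) + 1) + 2*(x - 7*cos(x))^2)/(x^3*(x - 7*cos(x))^3)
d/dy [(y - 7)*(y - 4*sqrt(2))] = 2*y - 7 - 4*sqrt(2)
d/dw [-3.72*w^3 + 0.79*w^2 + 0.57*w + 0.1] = -11.16*w^2 + 1.58*w + 0.57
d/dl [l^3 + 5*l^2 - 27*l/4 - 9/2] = 3*l^2 + 10*l - 27/4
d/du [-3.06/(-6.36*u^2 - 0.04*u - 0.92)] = (-38.9232*u - 0.1224)/(6.36*u^2 + 0.04*u + 0.92)^2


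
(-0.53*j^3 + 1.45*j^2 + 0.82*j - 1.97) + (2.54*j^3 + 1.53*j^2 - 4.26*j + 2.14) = 2.01*j^3 + 2.98*j^2 - 3.44*j + 0.17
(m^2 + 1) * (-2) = -2*m^2 - 2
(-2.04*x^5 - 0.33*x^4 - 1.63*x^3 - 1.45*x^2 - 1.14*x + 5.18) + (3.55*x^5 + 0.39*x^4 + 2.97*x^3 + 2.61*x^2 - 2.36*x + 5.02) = 1.51*x^5 + 0.06*x^4 + 1.34*x^3 + 1.16*x^2 - 3.5*x + 10.2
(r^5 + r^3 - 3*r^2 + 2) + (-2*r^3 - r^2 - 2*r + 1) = r^5 - r^3 - 4*r^2 - 2*r + 3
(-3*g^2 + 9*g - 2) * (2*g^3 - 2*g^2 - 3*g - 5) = -6*g^5 + 24*g^4 - 13*g^3 - 8*g^2 - 39*g + 10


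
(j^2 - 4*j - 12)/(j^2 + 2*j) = (j - 6)/j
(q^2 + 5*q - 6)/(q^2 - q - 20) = (-q^2 - 5*q + 6)/(-q^2 + q + 20)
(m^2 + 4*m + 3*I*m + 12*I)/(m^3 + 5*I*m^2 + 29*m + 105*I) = (m + 4)/(m^2 + 2*I*m + 35)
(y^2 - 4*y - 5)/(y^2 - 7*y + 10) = (y + 1)/(y - 2)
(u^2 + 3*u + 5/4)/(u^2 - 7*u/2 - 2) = (u + 5/2)/(u - 4)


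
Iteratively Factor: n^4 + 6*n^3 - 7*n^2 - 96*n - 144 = (n + 3)*(n^3 + 3*n^2 - 16*n - 48) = (n - 4)*(n + 3)*(n^2 + 7*n + 12) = (n - 4)*(n + 3)^2*(n + 4)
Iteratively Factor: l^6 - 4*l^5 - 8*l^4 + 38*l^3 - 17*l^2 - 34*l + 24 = (l + 3)*(l^5 - 7*l^4 + 13*l^3 - l^2 - 14*l + 8) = (l - 4)*(l + 3)*(l^4 - 3*l^3 + l^2 + 3*l - 2) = (l - 4)*(l - 1)*(l + 3)*(l^3 - 2*l^2 - l + 2) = (l - 4)*(l - 1)*(l + 1)*(l + 3)*(l^2 - 3*l + 2) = (l - 4)*(l - 2)*(l - 1)*(l + 1)*(l + 3)*(l - 1)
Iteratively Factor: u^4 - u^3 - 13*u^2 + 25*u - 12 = (u - 1)*(u^3 - 13*u + 12) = (u - 3)*(u - 1)*(u^2 + 3*u - 4) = (u - 3)*(u - 1)^2*(u + 4)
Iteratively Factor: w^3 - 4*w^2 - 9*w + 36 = (w + 3)*(w^2 - 7*w + 12) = (w - 4)*(w + 3)*(w - 3)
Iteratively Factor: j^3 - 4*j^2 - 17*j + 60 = (j - 5)*(j^2 + j - 12) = (j - 5)*(j + 4)*(j - 3)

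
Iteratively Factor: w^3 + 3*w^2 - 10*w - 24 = (w + 4)*(w^2 - w - 6) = (w + 2)*(w + 4)*(w - 3)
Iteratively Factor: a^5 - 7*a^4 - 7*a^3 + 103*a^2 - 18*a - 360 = (a + 3)*(a^4 - 10*a^3 + 23*a^2 + 34*a - 120) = (a + 2)*(a + 3)*(a^3 - 12*a^2 + 47*a - 60) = (a - 5)*(a + 2)*(a + 3)*(a^2 - 7*a + 12) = (a - 5)*(a - 3)*(a + 2)*(a + 3)*(a - 4)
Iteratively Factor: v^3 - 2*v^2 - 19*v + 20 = (v + 4)*(v^2 - 6*v + 5) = (v - 1)*(v + 4)*(v - 5)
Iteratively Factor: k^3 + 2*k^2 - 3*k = (k + 3)*(k^2 - k) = k*(k + 3)*(k - 1)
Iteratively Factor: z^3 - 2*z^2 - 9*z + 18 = (z + 3)*(z^2 - 5*z + 6) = (z - 3)*(z + 3)*(z - 2)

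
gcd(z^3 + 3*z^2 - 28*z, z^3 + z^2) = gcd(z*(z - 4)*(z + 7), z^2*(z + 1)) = z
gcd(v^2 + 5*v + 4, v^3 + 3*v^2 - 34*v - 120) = v + 4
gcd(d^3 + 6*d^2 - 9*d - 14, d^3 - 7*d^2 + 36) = 1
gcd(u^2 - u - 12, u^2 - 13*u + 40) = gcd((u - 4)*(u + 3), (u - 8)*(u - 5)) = 1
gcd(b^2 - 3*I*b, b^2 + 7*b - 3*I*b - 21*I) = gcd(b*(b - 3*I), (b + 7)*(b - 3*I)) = b - 3*I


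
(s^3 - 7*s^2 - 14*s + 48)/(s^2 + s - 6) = s - 8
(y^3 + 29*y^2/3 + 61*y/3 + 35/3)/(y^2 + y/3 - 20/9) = 3*(y^2 + 8*y + 7)/(3*y - 4)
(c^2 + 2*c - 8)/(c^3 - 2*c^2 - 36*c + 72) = (c + 4)/(c^2 - 36)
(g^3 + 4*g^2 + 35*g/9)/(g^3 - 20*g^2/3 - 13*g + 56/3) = g*(3*g + 5)/(3*(g^2 - 9*g + 8))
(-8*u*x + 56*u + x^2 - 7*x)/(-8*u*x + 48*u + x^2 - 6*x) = (x - 7)/(x - 6)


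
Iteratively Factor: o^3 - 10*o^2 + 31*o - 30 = (o - 5)*(o^2 - 5*o + 6) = (o - 5)*(o - 2)*(o - 3)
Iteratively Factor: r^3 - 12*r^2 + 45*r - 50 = (r - 2)*(r^2 - 10*r + 25) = (r - 5)*(r - 2)*(r - 5)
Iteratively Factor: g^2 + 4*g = (g)*(g + 4)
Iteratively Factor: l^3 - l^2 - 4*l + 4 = (l + 2)*(l^2 - 3*l + 2) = (l - 2)*(l + 2)*(l - 1)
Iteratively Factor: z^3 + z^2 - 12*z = (z)*(z^2 + z - 12) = z*(z - 3)*(z + 4)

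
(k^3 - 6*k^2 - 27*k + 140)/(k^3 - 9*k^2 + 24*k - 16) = (k^2 - 2*k - 35)/(k^2 - 5*k + 4)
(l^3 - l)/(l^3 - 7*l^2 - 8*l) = (l - 1)/(l - 8)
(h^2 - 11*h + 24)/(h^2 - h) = (h^2 - 11*h + 24)/(h*(h - 1))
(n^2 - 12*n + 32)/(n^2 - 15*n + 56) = (n - 4)/(n - 7)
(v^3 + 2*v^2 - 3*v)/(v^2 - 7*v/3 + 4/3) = 3*v*(v + 3)/(3*v - 4)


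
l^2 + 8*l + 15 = (l + 3)*(l + 5)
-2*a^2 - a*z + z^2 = (-2*a + z)*(a + z)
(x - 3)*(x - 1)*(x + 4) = x^3 - 13*x + 12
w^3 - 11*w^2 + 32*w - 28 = (w - 7)*(w - 2)^2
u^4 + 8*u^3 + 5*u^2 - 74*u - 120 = (u - 3)*(u + 2)*(u + 4)*(u + 5)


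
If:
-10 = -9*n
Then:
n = 10/9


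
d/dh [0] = 0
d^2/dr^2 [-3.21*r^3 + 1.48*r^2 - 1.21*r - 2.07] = 2.96 - 19.26*r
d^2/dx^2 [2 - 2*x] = 0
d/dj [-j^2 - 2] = -2*j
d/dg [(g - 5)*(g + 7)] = 2*g + 2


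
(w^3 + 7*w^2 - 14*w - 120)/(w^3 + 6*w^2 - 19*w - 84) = (w^2 + 11*w + 30)/(w^2 + 10*w + 21)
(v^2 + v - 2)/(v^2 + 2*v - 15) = (v^2 + v - 2)/(v^2 + 2*v - 15)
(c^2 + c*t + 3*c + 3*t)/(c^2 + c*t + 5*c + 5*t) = (c + 3)/(c + 5)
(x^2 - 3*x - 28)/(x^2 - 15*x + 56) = (x + 4)/(x - 8)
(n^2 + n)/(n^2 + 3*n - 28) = n*(n + 1)/(n^2 + 3*n - 28)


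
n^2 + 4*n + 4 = (n + 2)^2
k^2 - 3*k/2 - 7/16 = (k - 7/4)*(k + 1/4)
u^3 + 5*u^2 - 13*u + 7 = (u - 1)^2*(u + 7)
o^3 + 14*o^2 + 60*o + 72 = (o + 2)*(o + 6)^2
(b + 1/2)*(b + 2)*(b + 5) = b^3 + 15*b^2/2 + 27*b/2 + 5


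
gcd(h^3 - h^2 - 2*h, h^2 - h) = h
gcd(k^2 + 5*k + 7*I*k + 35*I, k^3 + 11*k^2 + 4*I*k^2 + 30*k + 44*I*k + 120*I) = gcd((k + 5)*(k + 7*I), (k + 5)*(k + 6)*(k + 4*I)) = k + 5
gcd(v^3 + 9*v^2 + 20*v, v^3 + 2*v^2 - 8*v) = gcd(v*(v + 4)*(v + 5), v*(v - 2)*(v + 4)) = v^2 + 4*v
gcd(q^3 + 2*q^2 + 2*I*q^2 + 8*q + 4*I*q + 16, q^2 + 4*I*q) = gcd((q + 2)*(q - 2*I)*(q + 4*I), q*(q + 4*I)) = q + 4*I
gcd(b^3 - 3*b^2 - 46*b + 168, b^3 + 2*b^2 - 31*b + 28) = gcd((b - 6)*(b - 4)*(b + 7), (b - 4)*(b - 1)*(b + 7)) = b^2 + 3*b - 28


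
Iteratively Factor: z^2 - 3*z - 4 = (z - 4)*(z + 1)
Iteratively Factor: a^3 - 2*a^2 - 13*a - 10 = (a + 1)*(a^2 - 3*a - 10) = (a + 1)*(a + 2)*(a - 5)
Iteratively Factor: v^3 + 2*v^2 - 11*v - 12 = (v + 1)*(v^2 + v - 12) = (v - 3)*(v + 1)*(v + 4)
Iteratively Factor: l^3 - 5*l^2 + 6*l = (l - 3)*(l^2 - 2*l) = (l - 3)*(l - 2)*(l)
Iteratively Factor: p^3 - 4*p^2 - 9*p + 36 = (p - 4)*(p^2 - 9) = (p - 4)*(p + 3)*(p - 3)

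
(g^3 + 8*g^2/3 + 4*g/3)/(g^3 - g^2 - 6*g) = (g + 2/3)/(g - 3)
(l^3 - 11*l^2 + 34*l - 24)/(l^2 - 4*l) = l - 7 + 6/l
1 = 1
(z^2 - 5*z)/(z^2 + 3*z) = (z - 5)/(z + 3)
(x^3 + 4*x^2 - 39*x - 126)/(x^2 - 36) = (x^2 + 10*x + 21)/(x + 6)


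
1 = 1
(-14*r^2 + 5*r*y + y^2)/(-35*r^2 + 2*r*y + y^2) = (-2*r + y)/(-5*r + y)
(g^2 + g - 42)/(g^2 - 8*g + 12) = (g + 7)/(g - 2)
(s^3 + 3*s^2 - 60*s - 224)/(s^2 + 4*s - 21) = (s^2 - 4*s - 32)/(s - 3)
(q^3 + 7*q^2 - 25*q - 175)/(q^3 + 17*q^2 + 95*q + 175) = (q - 5)/(q + 5)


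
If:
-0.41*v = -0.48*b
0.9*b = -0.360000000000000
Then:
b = -0.40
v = -0.47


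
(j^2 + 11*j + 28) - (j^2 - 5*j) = 16*j + 28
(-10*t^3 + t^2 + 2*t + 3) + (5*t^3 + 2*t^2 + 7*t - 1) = -5*t^3 + 3*t^2 + 9*t + 2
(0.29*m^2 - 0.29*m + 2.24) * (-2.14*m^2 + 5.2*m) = -0.6206*m^4 + 2.1286*m^3 - 6.3016*m^2 + 11.648*m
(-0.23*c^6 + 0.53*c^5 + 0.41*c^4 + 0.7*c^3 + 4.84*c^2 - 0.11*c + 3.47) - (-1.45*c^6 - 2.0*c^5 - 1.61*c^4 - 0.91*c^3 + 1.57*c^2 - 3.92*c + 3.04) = 1.22*c^6 + 2.53*c^5 + 2.02*c^4 + 1.61*c^3 + 3.27*c^2 + 3.81*c + 0.43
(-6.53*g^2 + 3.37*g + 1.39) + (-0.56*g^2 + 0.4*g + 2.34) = -7.09*g^2 + 3.77*g + 3.73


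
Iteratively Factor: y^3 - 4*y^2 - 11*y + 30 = (y - 5)*(y^2 + y - 6) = (y - 5)*(y + 3)*(y - 2)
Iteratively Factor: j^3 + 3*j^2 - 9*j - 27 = (j + 3)*(j^2 - 9) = (j - 3)*(j + 3)*(j + 3)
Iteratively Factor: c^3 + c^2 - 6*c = (c)*(c^2 + c - 6) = c*(c + 3)*(c - 2)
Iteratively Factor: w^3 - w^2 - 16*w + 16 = (w - 1)*(w^2 - 16) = (w - 4)*(w - 1)*(w + 4)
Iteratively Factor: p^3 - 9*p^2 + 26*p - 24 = (p - 4)*(p^2 - 5*p + 6) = (p - 4)*(p - 2)*(p - 3)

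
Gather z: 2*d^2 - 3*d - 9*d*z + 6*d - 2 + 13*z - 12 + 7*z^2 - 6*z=2*d^2 + 3*d + 7*z^2 + z*(7 - 9*d) - 14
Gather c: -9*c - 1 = -9*c - 1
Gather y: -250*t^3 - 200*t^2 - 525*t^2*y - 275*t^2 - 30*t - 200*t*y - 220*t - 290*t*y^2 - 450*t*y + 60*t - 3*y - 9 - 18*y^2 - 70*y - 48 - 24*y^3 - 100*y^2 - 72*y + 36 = -250*t^3 - 475*t^2 - 190*t - 24*y^3 + y^2*(-290*t - 118) + y*(-525*t^2 - 650*t - 145) - 21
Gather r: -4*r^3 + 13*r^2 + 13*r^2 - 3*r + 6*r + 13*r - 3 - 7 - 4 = -4*r^3 + 26*r^2 + 16*r - 14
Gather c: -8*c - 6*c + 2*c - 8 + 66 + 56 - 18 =96 - 12*c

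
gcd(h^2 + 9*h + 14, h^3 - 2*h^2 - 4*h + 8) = h + 2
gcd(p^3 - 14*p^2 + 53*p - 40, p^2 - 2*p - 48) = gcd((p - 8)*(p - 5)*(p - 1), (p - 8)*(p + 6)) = p - 8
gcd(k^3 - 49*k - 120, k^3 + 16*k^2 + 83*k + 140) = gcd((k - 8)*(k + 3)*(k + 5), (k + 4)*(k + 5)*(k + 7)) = k + 5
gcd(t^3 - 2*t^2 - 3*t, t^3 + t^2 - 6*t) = t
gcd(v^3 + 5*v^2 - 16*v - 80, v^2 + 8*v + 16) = v + 4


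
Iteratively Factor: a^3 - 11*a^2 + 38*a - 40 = (a - 5)*(a^2 - 6*a + 8) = (a - 5)*(a - 2)*(a - 4)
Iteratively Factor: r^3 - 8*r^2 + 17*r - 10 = (r - 2)*(r^2 - 6*r + 5) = (r - 2)*(r - 1)*(r - 5)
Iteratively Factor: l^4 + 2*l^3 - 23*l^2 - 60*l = (l + 4)*(l^3 - 2*l^2 - 15*l) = l*(l + 4)*(l^2 - 2*l - 15) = l*(l + 3)*(l + 4)*(l - 5)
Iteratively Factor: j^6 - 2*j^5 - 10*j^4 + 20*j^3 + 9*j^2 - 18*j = (j - 3)*(j^5 + j^4 - 7*j^3 - j^2 + 6*j) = (j - 3)*(j - 2)*(j^4 + 3*j^3 - j^2 - 3*j) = (j - 3)*(j - 2)*(j + 1)*(j^3 + 2*j^2 - 3*j) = (j - 3)*(j - 2)*(j + 1)*(j + 3)*(j^2 - j) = j*(j - 3)*(j - 2)*(j + 1)*(j + 3)*(j - 1)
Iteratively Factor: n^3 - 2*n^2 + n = (n - 1)*(n^2 - n) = n*(n - 1)*(n - 1)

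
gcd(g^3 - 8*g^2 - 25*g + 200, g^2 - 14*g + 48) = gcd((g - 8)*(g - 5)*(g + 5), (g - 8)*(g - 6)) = g - 8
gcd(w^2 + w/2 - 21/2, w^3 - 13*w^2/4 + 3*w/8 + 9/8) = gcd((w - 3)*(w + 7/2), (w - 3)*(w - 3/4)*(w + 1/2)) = w - 3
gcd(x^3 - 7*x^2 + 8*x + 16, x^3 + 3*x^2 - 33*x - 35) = x + 1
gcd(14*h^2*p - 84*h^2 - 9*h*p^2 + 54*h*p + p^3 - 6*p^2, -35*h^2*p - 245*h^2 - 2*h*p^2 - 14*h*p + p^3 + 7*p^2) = -7*h + p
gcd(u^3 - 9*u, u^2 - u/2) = u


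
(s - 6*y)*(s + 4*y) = s^2 - 2*s*y - 24*y^2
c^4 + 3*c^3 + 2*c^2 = c^2*(c + 1)*(c + 2)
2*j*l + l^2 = l*(2*j + l)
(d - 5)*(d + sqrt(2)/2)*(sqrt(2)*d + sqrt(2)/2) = sqrt(2)*d^3 - 9*sqrt(2)*d^2/2 + d^2 - 9*d/2 - 5*sqrt(2)*d/2 - 5/2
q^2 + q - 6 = (q - 2)*(q + 3)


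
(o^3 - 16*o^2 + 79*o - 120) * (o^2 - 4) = o^5 - 16*o^4 + 75*o^3 - 56*o^2 - 316*o + 480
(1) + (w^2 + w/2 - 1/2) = w^2 + w/2 + 1/2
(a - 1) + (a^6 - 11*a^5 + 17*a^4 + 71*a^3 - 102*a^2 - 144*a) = a^6 - 11*a^5 + 17*a^4 + 71*a^3 - 102*a^2 - 143*a - 1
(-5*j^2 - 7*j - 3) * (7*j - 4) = -35*j^3 - 29*j^2 + 7*j + 12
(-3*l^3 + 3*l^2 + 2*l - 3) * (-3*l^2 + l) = 9*l^5 - 12*l^4 - 3*l^3 + 11*l^2 - 3*l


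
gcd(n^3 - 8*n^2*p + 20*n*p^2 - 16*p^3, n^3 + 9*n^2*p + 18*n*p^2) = 1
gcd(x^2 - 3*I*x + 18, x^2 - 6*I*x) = x - 6*I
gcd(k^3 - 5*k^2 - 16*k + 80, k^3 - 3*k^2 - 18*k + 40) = k^2 - k - 20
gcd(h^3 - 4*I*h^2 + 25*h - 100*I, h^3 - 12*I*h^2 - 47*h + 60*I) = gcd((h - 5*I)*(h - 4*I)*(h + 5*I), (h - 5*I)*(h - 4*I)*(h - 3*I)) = h^2 - 9*I*h - 20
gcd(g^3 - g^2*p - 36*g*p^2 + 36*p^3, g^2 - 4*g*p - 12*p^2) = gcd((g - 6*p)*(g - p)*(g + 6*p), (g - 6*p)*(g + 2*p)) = -g + 6*p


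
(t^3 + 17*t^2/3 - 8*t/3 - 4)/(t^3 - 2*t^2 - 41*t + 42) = (t + 2/3)/(t - 7)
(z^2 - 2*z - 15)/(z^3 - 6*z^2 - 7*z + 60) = 1/(z - 4)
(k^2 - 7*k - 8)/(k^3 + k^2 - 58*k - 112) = (k + 1)/(k^2 + 9*k + 14)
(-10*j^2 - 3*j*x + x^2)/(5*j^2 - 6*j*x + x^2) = (2*j + x)/(-j + x)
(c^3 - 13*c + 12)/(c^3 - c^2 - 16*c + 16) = (c - 3)/(c - 4)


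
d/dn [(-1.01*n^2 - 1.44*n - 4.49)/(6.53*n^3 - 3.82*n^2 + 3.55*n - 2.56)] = (6.5953*n^4 + 18.8064*n^3 + 78.8728*n^2 - 29.1324*n + 19.6259)/(42.6409*n^6 - 49.8892*n^5 + 60.9554*n^4 - 60.5556*n^3 + 32.1609*n^2 - 18.176*n + 6.5536)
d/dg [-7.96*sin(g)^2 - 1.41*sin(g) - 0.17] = -(15.92*sin(g) + 1.41)*cos(g)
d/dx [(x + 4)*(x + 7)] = 2*x + 11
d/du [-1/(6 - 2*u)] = -1/(2*(u - 3)^2)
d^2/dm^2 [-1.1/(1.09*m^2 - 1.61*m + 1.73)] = (2.61382*m^2 - 3.86078*m - 1.1*(2.18*m - 1.61)*(4.36*m - 3.22) + 4.14854)/(1.09*m^2 - 1.61*m + 1.73)^3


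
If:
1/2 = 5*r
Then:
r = 1/10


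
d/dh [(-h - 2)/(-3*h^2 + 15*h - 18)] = (h^2 - 5*h - (h + 2)*(2*h - 5) + 6)/(3*(h^2 - 5*h + 6)^2)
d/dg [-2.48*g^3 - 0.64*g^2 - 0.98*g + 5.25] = -7.44*g^2 - 1.28*g - 0.98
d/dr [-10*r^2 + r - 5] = 1 - 20*r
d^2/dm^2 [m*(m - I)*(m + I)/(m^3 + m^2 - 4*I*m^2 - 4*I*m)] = (m^3*(-2 + 8*I) + m^2*(6 + 24*I) + m*(6 - 24*I) - 62 - 8*I)/(m^6 + m^5*(3 - 12*I) + m^4*(-45 - 36*I) + m^3*(-143 + 28*I) + m^2*(-144 + 180*I) + m*(-48 + 192*I) + 64*I)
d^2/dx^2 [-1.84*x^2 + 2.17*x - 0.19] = -3.68000000000000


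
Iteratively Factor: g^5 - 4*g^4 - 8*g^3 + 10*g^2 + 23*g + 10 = (g + 1)*(g^4 - 5*g^3 - 3*g^2 + 13*g + 10) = (g - 5)*(g + 1)*(g^3 - 3*g - 2) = (g - 5)*(g - 2)*(g + 1)*(g^2 + 2*g + 1) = (g - 5)*(g - 2)*(g + 1)^2*(g + 1)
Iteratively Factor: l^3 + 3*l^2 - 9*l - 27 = (l + 3)*(l^2 - 9) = (l + 3)^2*(l - 3)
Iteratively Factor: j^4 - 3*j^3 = (j)*(j^3 - 3*j^2) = j^2*(j^2 - 3*j) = j^2*(j - 3)*(j)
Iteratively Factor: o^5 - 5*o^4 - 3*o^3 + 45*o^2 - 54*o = (o)*(o^4 - 5*o^3 - 3*o^2 + 45*o - 54) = o*(o + 3)*(o^3 - 8*o^2 + 21*o - 18) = o*(o - 3)*(o + 3)*(o^2 - 5*o + 6) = o*(o - 3)^2*(o + 3)*(o - 2)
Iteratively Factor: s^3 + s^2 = (s + 1)*(s^2) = s*(s + 1)*(s)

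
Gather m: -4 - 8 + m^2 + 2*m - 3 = m^2 + 2*m - 15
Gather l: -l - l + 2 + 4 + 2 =8 - 2*l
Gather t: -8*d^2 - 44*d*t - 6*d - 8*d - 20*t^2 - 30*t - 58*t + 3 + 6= -8*d^2 - 14*d - 20*t^2 + t*(-44*d - 88) + 9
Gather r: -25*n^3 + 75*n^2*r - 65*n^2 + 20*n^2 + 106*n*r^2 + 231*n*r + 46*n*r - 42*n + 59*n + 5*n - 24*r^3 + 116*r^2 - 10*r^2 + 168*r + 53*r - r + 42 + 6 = -25*n^3 - 45*n^2 + 22*n - 24*r^3 + r^2*(106*n + 106) + r*(75*n^2 + 277*n + 220) + 48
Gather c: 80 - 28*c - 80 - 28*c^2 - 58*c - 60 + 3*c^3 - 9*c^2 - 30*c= 3*c^3 - 37*c^2 - 116*c - 60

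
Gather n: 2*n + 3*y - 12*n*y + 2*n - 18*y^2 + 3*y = n*(4 - 12*y) - 18*y^2 + 6*y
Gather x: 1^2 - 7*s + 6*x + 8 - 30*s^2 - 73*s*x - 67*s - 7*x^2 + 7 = -30*s^2 - 74*s - 7*x^2 + x*(6 - 73*s) + 16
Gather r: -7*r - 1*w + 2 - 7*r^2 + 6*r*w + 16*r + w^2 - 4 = -7*r^2 + r*(6*w + 9) + w^2 - w - 2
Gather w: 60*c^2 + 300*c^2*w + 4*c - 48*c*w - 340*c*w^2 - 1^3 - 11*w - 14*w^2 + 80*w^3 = 60*c^2 + 4*c + 80*w^3 + w^2*(-340*c - 14) + w*(300*c^2 - 48*c - 11) - 1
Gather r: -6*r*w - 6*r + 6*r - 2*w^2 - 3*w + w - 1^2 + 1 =-6*r*w - 2*w^2 - 2*w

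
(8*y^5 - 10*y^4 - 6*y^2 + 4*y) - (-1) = 8*y^5 - 10*y^4 - 6*y^2 + 4*y + 1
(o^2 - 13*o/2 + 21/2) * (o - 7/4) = o^3 - 33*o^2/4 + 175*o/8 - 147/8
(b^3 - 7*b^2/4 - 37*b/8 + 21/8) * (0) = 0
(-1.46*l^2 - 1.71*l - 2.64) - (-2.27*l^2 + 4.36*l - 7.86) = 0.81*l^2 - 6.07*l + 5.22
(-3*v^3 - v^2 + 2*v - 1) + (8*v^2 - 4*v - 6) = -3*v^3 + 7*v^2 - 2*v - 7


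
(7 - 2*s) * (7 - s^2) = 2*s^3 - 7*s^2 - 14*s + 49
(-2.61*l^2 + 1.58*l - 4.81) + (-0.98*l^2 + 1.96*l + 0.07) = -3.59*l^2 + 3.54*l - 4.74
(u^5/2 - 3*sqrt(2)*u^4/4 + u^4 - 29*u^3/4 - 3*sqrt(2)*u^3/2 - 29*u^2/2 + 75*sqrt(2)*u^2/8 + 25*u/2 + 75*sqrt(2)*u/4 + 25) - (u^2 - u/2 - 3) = u^5/2 - 3*sqrt(2)*u^4/4 + u^4 - 29*u^3/4 - 3*sqrt(2)*u^3/2 - 31*u^2/2 + 75*sqrt(2)*u^2/8 + 13*u + 75*sqrt(2)*u/4 + 28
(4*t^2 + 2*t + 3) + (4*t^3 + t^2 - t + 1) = 4*t^3 + 5*t^2 + t + 4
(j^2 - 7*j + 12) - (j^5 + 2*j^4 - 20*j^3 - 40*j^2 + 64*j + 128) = -j^5 - 2*j^4 + 20*j^3 + 41*j^2 - 71*j - 116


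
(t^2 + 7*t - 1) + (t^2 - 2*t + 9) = 2*t^2 + 5*t + 8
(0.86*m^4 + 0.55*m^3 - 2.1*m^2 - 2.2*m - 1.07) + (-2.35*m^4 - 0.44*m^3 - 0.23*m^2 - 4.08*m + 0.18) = -1.49*m^4 + 0.11*m^3 - 2.33*m^2 - 6.28*m - 0.89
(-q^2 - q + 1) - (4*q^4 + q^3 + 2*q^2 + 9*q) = -4*q^4 - q^3 - 3*q^2 - 10*q + 1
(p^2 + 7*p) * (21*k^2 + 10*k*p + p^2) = 21*k^2*p^2 + 147*k^2*p + 10*k*p^3 + 70*k*p^2 + p^4 + 7*p^3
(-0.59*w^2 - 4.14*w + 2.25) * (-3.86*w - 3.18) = 2.2774*w^3 + 17.8566*w^2 + 4.4802*w - 7.155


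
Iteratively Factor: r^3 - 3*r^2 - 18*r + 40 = (r + 4)*(r^2 - 7*r + 10) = (r - 5)*(r + 4)*(r - 2)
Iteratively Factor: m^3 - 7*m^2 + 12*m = (m)*(m^2 - 7*m + 12) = m*(m - 4)*(m - 3)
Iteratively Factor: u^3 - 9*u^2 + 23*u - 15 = (u - 1)*(u^2 - 8*u + 15) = (u - 5)*(u - 1)*(u - 3)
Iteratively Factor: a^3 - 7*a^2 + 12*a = (a - 4)*(a^2 - 3*a) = a*(a - 4)*(a - 3)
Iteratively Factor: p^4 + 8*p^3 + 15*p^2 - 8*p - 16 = (p + 4)*(p^3 + 4*p^2 - p - 4) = (p + 4)^2*(p^2 - 1) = (p - 1)*(p + 4)^2*(p + 1)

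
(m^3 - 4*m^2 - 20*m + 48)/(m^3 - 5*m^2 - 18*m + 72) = (m - 2)/(m - 3)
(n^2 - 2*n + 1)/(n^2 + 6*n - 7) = (n - 1)/(n + 7)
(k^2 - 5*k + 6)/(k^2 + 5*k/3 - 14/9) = 9*(k^2 - 5*k + 6)/(9*k^2 + 15*k - 14)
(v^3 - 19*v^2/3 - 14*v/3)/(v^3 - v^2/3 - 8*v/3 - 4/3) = v*(v - 7)/(v^2 - v - 2)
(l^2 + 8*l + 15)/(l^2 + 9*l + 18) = (l + 5)/(l + 6)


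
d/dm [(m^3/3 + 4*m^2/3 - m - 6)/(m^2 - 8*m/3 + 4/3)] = (3*m^2 - 4*m - 39)/(9*m^2 - 12*m + 4)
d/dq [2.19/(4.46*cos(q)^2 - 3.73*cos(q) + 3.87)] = (19.5348*cos(q) - 8.1687)*sin(q)/(4.46*cos(q)^2 - 3.73*cos(q) + 3.87)^2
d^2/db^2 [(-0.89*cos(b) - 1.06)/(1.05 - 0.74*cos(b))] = (1.271986*sin(b)^2 - 1.804845*cos(b) + 1.271986)/(0.405224*cos(b)^3 - 1.72494*cos(b)^2 + 2.44755*cos(b) - 1.157625)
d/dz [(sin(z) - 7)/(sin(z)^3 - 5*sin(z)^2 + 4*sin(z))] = 2*(-sin(z)^3 + 13*sin(z)^2 - 35*sin(z) + 14)*cos(z)/((sin(z) - 4)^2*(sin(z) - 1)^2*sin(z)^2)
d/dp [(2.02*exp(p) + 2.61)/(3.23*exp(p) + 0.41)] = -7.6021*exp(p)/(3.23*exp(p) + 0.41)^2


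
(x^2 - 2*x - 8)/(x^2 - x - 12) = (x + 2)/(x + 3)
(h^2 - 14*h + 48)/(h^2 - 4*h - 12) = (h - 8)/(h + 2)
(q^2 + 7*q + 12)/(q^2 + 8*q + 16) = (q + 3)/(q + 4)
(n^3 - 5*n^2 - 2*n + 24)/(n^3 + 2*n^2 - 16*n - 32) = (n - 3)/(n + 4)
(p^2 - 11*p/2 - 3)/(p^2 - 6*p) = (p + 1/2)/p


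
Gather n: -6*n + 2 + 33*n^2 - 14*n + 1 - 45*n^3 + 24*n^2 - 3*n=-45*n^3 + 57*n^2 - 23*n + 3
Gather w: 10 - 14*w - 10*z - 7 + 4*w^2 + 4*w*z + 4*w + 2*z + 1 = 4*w^2 + w*(4*z - 10) - 8*z + 4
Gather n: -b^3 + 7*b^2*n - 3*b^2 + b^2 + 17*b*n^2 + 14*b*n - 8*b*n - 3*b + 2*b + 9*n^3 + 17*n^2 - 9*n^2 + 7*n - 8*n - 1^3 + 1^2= -b^3 - 2*b^2 - b + 9*n^3 + n^2*(17*b + 8) + n*(7*b^2 + 6*b - 1)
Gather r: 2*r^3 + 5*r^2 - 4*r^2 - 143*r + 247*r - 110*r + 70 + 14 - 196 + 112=2*r^3 + r^2 - 6*r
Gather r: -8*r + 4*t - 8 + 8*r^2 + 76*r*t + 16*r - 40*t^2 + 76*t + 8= 8*r^2 + r*(76*t + 8) - 40*t^2 + 80*t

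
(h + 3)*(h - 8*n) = h^2 - 8*h*n + 3*h - 24*n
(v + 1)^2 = v^2 + 2*v + 1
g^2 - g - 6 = (g - 3)*(g + 2)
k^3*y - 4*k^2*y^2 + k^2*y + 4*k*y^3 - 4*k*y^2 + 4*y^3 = (k - 2*y)^2*(k*y + y)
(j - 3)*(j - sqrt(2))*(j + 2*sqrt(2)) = j^3 - 3*j^2 + sqrt(2)*j^2 - 3*sqrt(2)*j - 4*j + 12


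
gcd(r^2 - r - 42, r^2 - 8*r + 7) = r - 7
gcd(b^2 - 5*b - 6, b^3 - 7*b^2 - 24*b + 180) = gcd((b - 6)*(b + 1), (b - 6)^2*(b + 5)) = b - 6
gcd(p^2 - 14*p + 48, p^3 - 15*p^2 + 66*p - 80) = p - 8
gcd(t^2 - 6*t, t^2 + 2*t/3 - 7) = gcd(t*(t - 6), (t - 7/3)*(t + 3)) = 1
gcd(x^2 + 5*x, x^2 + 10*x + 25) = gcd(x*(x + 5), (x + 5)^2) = x + 5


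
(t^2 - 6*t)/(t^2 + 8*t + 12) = t*(t - 6)/(t^2 + 8*t + 12)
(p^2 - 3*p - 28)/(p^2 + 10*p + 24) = (p - 7)/(p + 6)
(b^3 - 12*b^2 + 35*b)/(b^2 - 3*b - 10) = b*(b - 7)/(b + 2)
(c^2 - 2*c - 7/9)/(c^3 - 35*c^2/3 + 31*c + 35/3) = (c - 7/3)/(c^2 - 12*c + 35)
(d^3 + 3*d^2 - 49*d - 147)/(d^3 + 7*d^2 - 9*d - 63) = (d - 7)/(d - 3)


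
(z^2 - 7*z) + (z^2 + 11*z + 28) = 2*z^2 + 4*z + 28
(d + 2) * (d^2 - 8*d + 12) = d^3 - 6*d^2 - 4*d + 24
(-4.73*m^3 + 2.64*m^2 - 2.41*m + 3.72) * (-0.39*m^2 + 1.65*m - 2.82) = 1.8447*m^5 - 8.8341*m^4 + 18.6345*m^3 - 12.8721*m^2 + 12.9342*m - 10.4904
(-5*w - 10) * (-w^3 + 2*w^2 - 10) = 5*w^4 - 20*w^2 + 50*w + 100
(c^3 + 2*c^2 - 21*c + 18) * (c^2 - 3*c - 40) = c^5 - c^4 - 67*c^3 + c^2 + 786*c - 720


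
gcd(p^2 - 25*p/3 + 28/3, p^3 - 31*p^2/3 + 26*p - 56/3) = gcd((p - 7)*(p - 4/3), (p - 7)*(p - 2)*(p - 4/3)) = p^2 - 25*p/3 + 28/3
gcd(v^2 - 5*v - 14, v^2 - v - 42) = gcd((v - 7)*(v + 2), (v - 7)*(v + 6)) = v - 7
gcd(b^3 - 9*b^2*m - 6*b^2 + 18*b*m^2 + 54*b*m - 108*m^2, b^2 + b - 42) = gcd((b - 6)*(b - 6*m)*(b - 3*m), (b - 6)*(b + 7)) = b - 6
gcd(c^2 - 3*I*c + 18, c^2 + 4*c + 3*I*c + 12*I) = c + 3*I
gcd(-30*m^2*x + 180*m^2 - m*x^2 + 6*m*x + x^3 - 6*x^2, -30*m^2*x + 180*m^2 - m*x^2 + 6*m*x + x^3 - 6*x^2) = -30*m^2*x + 180*m^2 - m*x^2 + 6*m*x + x^3 - 6*x^2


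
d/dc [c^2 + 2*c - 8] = 2*c + 2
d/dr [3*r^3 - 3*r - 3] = 9*r^2 - 3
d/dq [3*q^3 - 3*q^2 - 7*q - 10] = 9*q^2 - 6*q - 7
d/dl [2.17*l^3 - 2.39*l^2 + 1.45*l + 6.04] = 6.51*l^2 - 4.78*l + 1.45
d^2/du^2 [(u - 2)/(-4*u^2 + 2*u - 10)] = (-(u - 2)*(4*u - 1)^2 + (6*u - 5)*(2*u^2 - u + 5))/(2*u^2 - u + 5)^3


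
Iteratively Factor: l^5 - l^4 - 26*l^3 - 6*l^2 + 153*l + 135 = (l - 5)*(l^4 + 4*l^3 - 6*l^2 - 36*l - 27) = (l - 5)*(l - 3)*(l^3 + 7*l^2 + 15*l + 9) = (l - 5)*(l - 3)*(l + 3)*(l^2 + 4*l + 3) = (l - 5)*(l - 3)*(l + 3)^2*(l + 1)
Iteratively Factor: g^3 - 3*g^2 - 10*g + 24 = (g - 4)*(g^2 + g - 6) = (g - 4)*(g + 3)*(g - 2)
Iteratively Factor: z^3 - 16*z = (z)*(z^2 - 16) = z*(z - 4)*(z + 4)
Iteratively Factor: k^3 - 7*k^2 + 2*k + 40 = (k - 4)*(k^2 - 3*k - 10) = (k - 4)*(k + 2)*(k - 5)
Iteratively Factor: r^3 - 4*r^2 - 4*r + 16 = (r - 2)*(r^2 - 2*r - 8) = (r - 4)*(r - 2)*(r + 2)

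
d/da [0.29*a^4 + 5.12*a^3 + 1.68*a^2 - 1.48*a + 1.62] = 1.16*a^3 + 15.36*a^2 + 3.36*a - 1.48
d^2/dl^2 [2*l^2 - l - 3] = 4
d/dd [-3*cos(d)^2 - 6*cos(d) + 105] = 6*(cos(d) + 1)*sin(d)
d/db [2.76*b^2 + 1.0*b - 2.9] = 5.52*b + 1.0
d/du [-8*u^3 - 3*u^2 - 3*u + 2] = -24*u^2 - 6*u - 3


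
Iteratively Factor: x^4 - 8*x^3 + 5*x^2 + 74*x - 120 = (x - 5)*(x^3 - 3*x^2 - 10*x + 24) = (x - 5)*(x - 4)*(x^2 + x - 6) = (x - 5)*(x - 4)*(x - 2)*(x + 3)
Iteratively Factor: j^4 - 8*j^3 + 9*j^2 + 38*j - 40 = (j + 2)*(j^3 - 10*j^2 + 29*j - 20) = (j - 5)*(j + 2)*(j^2 - 5*j + 4) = (j - 5)*(j - 1)*(j + 2)*(j - 4)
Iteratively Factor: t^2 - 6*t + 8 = (t - 4)*(t - 2)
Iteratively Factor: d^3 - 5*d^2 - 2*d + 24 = (d + 2)*(d^2 - 7*d + 12) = (d - 3)*(d + 2)*(d - 4)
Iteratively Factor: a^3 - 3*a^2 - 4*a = (a + 1)*(a^2 - 4*a) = a*(a + 1)*(a - 4)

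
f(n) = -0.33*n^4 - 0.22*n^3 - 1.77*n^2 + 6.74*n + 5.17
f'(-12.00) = 2235.14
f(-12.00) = -6793.31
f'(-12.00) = 2235.14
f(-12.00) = -6793.31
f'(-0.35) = 7.95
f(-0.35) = 2.60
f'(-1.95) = 20.92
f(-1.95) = -17.84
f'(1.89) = -11.22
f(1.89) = 5.89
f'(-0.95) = 10.64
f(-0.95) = -2.91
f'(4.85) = -176.54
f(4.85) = -211.47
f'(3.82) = -89.99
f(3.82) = -77.44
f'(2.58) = -29.46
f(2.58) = -7.62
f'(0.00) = 6.74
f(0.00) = 5.17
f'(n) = -1.32*n^3 - 0.66*n^2 - 3.54*n + 6.74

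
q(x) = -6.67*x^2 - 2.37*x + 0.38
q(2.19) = -36.80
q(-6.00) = -225.52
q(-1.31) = -7.96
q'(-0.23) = 0.70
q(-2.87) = -47.76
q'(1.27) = -19.31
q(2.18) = -36.49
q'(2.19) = -31.58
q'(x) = -13.34*x - 2.37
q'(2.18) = -31.45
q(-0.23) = 0.57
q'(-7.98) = 104.08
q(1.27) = -13.39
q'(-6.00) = 77.67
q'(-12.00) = 157.71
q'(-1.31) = 15.11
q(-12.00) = -931.66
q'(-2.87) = 35.92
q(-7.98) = -405.46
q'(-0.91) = 9.77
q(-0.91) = -2.99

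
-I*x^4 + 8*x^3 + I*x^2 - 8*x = x*(x + 1)*(x + 8*I)*(-I*x + I)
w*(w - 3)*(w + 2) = w^3 - w^2 - 6*w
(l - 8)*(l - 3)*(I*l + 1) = I*l^3 + l^2 - 11*I*l^2 - 11*l + 24*I*l + 24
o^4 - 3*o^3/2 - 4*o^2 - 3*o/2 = o*(o - 3)*(o + 1/2)*(o + 1)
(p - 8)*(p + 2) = p^2 - 6*p - 16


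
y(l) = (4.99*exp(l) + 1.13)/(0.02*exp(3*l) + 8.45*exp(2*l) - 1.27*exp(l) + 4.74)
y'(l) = (4.99*exp(l) + 1.13)*(-0.06*exp(3*l) - 16.9*exp(2*l) + 1.27*exp(l))/(0.02*exp(3*l) + 8.45*exp(2*l) - 1.27*exp(l) + 4.74)^2 + 4.99*exp(l)/(0.02*exp(3*l) + 8.45*exp(2*l) - 1.27*exp(l) + 4.74) = (-0.1996*exp(3*l) - 42.2333*exp(2*l) - 19.097*exp(l) + 25.0877)*exp(l)/(0.0004*exp(6*l) + 0.338*exp(5*l) + 71.3517*exp(4*l) - 21.2734*exp(3*l) + 81.7189*exp(2*l) - 12.0396*exp(l) + 22.4676)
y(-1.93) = 0.39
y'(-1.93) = 0.14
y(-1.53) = 0.45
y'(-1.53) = 0.17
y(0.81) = 0.28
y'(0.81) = -0.26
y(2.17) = 0.07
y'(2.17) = -0.07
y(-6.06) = 0.24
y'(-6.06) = 0.00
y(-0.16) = 0.55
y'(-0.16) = -0.19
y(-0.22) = 0.56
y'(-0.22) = -0.17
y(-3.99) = 0.26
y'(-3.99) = 0.02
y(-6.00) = 0.24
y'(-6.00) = 0.00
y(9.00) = 0.00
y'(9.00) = 0.00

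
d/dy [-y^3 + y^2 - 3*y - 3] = -3*y^2 + 2*y - 3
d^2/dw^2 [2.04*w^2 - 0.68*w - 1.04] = 4.08000000000000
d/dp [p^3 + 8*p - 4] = 3*p^2 + 8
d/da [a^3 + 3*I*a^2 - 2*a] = 3*a^2 + 6*I*a - 2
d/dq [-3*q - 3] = -3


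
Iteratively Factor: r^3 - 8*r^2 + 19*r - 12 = (r - 4)*(r^2 - 4*r + 3) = (r - 4)*(r - 3)*(r - 1)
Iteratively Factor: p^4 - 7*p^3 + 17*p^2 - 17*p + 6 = (p - 2)*(p^3 - 5*p^2 + 7*p - 3) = (p - 3)*(p - 2)*(p^2 - 2*p + 1) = (p - 3)*(p - 2)*(p - 1)*(p - 1)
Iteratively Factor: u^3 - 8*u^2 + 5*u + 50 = (u + 2)*(u^2 - 10*u + 25) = (u - 5)*(u + 2)*(u - 5)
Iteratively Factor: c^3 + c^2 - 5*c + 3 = (c - 1)*(c^2 + 2*c - 3) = (c - 1)^2*(c + 3)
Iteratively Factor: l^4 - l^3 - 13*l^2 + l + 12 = (l + 1)*(l^3 - 2*l^2 - 11*l + 12) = (l - 1)*(l + 1)*(l^2 - l - 12) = (l - 4)*(l - 1)*(l + 1)*(l + 3)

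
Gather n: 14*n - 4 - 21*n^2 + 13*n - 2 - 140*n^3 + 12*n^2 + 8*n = -140*n^3 - 9*n^2 + 35*n - 6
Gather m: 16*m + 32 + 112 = 16*m + 144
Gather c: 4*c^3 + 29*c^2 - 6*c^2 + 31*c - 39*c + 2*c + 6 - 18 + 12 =4*c^3 + 23*c^2 - 6*c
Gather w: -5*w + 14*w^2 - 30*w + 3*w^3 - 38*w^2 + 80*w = 3*w^3 - 24*w^2 + 45*w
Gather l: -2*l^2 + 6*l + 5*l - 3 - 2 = -2*l^2 + 11*l - 5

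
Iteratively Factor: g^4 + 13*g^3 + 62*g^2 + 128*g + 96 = (g + 4)*(g^3 + 9*g^2 + 26*g + 24) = (g + 2)*(g + 4)*(g^2 + 7*g + 12) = (g + 2)*(g + 4)^2*(g + 3)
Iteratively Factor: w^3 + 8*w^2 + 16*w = (w + 4)*(w^2 + 4*w) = w*(w + 4)*(w + 4)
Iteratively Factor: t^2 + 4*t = (t + 4)*(t)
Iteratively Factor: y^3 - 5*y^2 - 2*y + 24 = (y - 4)*(y^2 - y - 6) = (y - 4)*(y - 3)*(y + 2)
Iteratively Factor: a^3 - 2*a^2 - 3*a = (a)*(a^2 - 2*a - 3) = a*(a + 1)*(a - 3)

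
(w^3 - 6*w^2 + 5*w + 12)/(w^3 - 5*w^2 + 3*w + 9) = (w - 4)/(w - 3)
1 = 1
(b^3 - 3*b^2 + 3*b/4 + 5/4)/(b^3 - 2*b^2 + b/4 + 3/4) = (2*b - 5)/(2*b - 3)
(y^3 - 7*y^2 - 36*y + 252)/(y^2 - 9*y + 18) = (y^2 - y - 42)/(y - 3)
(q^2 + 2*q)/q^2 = (q + 2)/q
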